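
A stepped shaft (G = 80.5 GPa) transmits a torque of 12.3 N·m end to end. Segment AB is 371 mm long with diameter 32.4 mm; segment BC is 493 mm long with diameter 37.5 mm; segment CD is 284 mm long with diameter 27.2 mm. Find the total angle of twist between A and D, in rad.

0.00172 rad

J_AB = π(0.0324)⁴/32 = 1.08×10^-7 m⁴; J_BC = π(0.0375)⁴/32 = 1.94×10^-7 m⁴; J_CD = π(0.0272)⁴/32 = 5.37×10^-8 m⁴.
θ = (T/G)·Σ L_i/J_i = (12.30/80.5×10⁹)·(0.371/1.08×10^-7 + 0.493/1.94×10^-7 + 0.284/5.37×10^-8) = 1.719×10^-3 rad.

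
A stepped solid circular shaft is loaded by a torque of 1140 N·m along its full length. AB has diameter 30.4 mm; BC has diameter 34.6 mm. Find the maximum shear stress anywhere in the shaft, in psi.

30000 psi

Under the same torque, τ_max = 16T/(πd³) is largest where d is smallest — segment AB (d = 30.4 mm).
τ_max = 16·1140/(π·(0.0304)³) = 2.067×10^8 Pa.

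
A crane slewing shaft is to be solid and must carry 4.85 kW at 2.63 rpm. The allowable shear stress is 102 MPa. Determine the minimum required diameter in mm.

95.8 mm

ω = 2π·2.63/60 = 0.2754 rad/s, so T = P/ω = 4.85×10³ / 0.2754 = 17610 N·m.
For a solid shaft τ_max = 16T/(πd³), so d = (16T/(π τ_allow))^(1/3) = (16·17610/(π·1.02×10^8))^(1/3) = 0.09580 m.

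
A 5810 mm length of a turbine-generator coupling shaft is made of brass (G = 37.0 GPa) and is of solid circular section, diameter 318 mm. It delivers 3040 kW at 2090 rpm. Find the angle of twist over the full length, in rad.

0.00217 rad

ω = 2π·2090/60 = 218.9 rad/s, so T = P/ω = 3040×10³ / 218.9 = 13890 N·m.
J = πd⁴/32 = π(0.318)⁴/32 = 1.004×10^-3 m⁴.
θ = T·L/(G·J) = 13890 × 5.81 / (37.0×10⁹ × 1.004×10^-3) = 2.173×10^-3 rad.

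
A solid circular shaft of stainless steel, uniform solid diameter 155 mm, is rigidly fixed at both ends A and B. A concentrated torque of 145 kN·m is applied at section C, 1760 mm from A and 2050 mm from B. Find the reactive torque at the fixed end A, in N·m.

With uniform GJ and both ends fixed, compatibility θ_AC = θ_CB gives T_A·a = T_B·b, together with T_A + T_B = T₀.
T_A = T₀·b/(a+b) = 145000·2050/3810 = 78020 N·m; T_B = 66980 N·m.

78000 N·m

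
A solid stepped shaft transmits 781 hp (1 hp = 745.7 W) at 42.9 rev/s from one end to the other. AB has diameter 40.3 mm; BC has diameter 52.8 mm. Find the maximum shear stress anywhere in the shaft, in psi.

ω = 2π·42.9 = 269.5 rad/s, so T = P/ω = 781×745.7 / 269.5 = 2161 N·m.
Under the same torque, τ_max = 16T/(πd³) is largest where d is smallest — segment AB (d = 40.3 mm).
τ_max = 16·2161/(π·(0.0403)³) = 1.681×10^8 Pa.

24400 psi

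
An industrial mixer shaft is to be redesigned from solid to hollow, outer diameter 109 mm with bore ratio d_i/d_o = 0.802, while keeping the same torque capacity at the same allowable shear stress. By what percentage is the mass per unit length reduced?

49.1 %

Equal τ_max and T ⇒ the solid shaft needs d_s³ = d_o³(1−k⁴), so d_s = 109·(1−0.802⁴)^(1/3) = 91.23 mm.
Area ratio A_h/A_s = d_o²(1−k²)/d_s² = (1−k²)/(1−k⁴)^(2/3) = 0.5093.
Mass saving = 1 − 0.5093 = 49.1 %.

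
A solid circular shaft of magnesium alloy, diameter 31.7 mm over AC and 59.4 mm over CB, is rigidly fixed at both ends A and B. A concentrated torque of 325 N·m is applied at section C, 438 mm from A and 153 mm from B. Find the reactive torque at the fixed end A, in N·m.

8.95 N·m

Compatibility: T_A·a/J_AC = T_B·b/J_CB with T_A + T_B = T₀.
J_AC = 9.91×10^-8 m⁴, J_CB = 1.22×10^-6 m⁴, so T_A = T₀·(J_AC/a)/((J_AC/a)+(J_CB/b)) = 8.955 N·m, T_B = 316.0 N·m.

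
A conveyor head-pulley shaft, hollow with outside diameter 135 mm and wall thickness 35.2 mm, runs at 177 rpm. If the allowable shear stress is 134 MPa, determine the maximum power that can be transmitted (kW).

J = π(d_o⁴ − d_i⁴)/32 = π(0.135⁴ − 0.0646⁴)/32 = 3.090×10^-5 m⁴.
T_max = τ_allow·J/r = 1.34×10^8 × 3.090×10^-5 / 0.0675 = 61340 N·m.
ω = 2π·177/60 = 18.54 rad/s, so P_max = T_max·ω = 1.137×10^6 W.

1140 kW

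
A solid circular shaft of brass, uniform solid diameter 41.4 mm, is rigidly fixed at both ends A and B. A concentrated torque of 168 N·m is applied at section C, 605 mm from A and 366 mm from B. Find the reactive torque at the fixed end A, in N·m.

63.3 N·m

With uniform GJ and both ends fixed, compatibility θ_AC = θ_CB gives T_A·a = T_B·b, together with T_A + T_B = T₀.
T_A = T₀·b/(a+b) = 168.0·366/971.0 = 63.32 N·m; T_B = 104.7 N·m.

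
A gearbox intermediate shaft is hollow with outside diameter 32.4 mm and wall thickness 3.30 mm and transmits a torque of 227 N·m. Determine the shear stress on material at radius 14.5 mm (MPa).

50.9 MPa

J = π(d_o⁴ − d_i⁴)/32 = π(0.0324⁴ − 0.0258⁴)/32 = 6.469×10^-8 m⁴.
Shear stress varies linearly with radius: τ = T·r/J = 227.0 × 0.0145 / 6.469×10^-8 = 5.088×10^7 Pa.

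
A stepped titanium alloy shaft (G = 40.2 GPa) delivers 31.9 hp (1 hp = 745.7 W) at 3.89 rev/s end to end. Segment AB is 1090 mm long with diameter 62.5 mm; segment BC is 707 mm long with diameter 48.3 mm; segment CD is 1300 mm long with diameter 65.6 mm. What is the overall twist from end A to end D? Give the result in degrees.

ω = 2π·3.89 = 24.44 rad/s, so T = P/ω = 31.9×745.7 / 24.44 = 973.3 N·m.
J_AB = π(0.0625)⁴/32 = 1.50×10^-6 m⁴; J_BC = π(0.0483)⁴/32 = 5.34×10^-7 m⁴; J_CD = π(0.0656)⁴/32 = 1.82×10^-6 m⁴.
θ = (T/G)·Σ L_i/J_i = (973.3/40.2×10⁹)·(1.09/1.50×10^-6 + 0.707/5.34×10^-7 + 1.30/1.82×10^-6) = 0.06696 rad.

3.84°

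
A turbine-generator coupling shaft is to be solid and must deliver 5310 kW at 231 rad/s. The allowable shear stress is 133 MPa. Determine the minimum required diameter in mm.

95.8 mm

ω = 231 rad/s, so T = P/ω = 5310×10³ / 231.0 = 22990 N·m.
For a solid shaft τ_max = 16T/(πd³), so d = (16T/(π τ_allow))^(1/3) = (16·22990/(π·1.33×10^8))^(1/3) = 0.09584 m.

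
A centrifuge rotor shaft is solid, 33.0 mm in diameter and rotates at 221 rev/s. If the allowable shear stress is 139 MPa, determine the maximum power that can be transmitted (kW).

J = πd⁴/32 = π(0.0330)⁴/32 = 1.164×10^-7 m⁴.
T_max = τ_allow·J/r = 1.39×10^8 × 1.164×10^-7 / 0.0165 = 980.8 N·m.
ω = 2π·221 = 1389 rad/s, so P_max = T_max·ω = 1.362×10^6 W.

1360 kW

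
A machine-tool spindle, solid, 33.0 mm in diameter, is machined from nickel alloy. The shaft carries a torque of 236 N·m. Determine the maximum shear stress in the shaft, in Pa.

J = πd⁴/32 = π(0.0330)⁴/32 = 1.164×10^-7 m⁴.
τ_max = T·r/J = 236.0 × 0.0165 / 1.164×10^-7 = 3.345×10^7 Pa.

3.34e7 Pa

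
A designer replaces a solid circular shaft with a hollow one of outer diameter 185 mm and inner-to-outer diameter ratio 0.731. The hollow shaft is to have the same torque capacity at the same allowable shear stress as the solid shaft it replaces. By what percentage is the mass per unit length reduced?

Equal τ_max and T ⇒ the solid shaft needs d_s³ = d_o³(1−k⁴), so d_s = 185·(1−0.731⁴)^(1/3) = 165.4 mm.
Area ratio A_h/A_s = d_o²(1−k²)/d_s² = (1−k²)/(1−k⁴)^(2/3) = 0.5826.
Mass saving = 1 − 0.5826 = 41.7 %.

41.7 %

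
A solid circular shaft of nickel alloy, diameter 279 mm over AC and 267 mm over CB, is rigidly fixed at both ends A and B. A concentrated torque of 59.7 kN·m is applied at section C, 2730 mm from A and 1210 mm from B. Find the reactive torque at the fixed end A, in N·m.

Compatibility: T_A·a/J_AC = T_B·b/J_CB with T_A + T_B = T₀.
J_AC = 5.95×10^-4 m⁴, J_CB = 4.99×10^-4 m⁴, so T_A = T₀·(J_AC/a)/((J_AC/a)+(J_CB/b)) = 20640 N·m, T_B = 39060 N·m.

20600 N·m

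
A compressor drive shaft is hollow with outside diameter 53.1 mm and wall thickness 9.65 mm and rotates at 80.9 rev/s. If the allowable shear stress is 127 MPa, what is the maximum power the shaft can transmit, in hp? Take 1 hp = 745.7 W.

J = π(d_o⁴ − d_i⁴)/32 = π(0.0531⁴ − 0.0338⁴)/32 = 6.524×10^-7 m⁴.
T_max = τ_allow·J/r = 1.27×10^8 × 6.524×10^-7 / 0.0266 = 3121 N·m.
ω = 2π·80.9 = 508.3 rad/s, so P_max = T_max·ω = 1.586×10^6 W.

2130 hp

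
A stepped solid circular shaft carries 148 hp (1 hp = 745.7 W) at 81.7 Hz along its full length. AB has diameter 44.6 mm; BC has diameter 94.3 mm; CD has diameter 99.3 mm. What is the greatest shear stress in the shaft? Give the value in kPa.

12300 kPa

ω = 2π·81.7 = 513.3 rad/s, so T = P/ω = 148×745.7 / 513.3 = 215.0 N·m.
Under the same torque, τ_max = 16T/(πd³) is largest where d is smallest — segment AB (d = 44.6 mm).
τ_max = 16·215.0/(π·(0.0446)³) = 1.234×10^7 Pa.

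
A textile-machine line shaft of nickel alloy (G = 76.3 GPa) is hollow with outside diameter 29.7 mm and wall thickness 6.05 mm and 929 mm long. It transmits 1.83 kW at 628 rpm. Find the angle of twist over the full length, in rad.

0.00506 rad

ω = 2π·628/60 = 65.76 rad/s, so T = P/ω = 1.83×10³ / 65.76 = 27.83 N·m.
J = π(d_o⁴ − d_i⁴)/32 = π(0.0297⁴ − 0.0176⁴)/32 = 6.697×10^-8 m⁴.
θ = T·L/(G·J) = 27.83 × 0.929 / (76.3×10⁹ × 6.697×10^-8) = 5.059×10^-3 rad.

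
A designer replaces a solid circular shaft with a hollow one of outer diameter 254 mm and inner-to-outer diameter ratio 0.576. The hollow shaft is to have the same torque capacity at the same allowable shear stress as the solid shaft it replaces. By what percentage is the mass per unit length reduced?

Equal τ_max and T ⇒ the solid shaft needs d_s³ = d_o³(1−k⁴), so d_s = 254·(1−0.576⁴)^(1/3) = 244.3 mm.
Area ratio A_h/A_s = d_o²(1−k²)/d_s² = (1−k²)/(1−k⁴)^(2/3) = 0.7222.
Mass saving = 1 − 0.7222 = 27.8 %.

27.8 %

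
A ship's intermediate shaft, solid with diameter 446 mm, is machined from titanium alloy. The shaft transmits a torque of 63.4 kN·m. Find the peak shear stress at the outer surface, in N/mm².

J = πd⁴/32 = π(0.446)⁴/32 = 3.885×10^-3 m⁴.
τ_max = T·r/J = 63400 × 0.223 / 3.885×10^-3 = 3.640×10^6 Pa.

3.64 N/mm²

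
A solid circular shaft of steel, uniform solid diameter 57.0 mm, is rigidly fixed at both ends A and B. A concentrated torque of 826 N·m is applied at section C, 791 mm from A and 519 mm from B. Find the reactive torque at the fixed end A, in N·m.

327 N·m

With uniform GJ and both ends fixed, compatibility θ_AC = θ_CB gives T_A·a = T_B·b, together with T_A + T_B = T₀.
T_A = T₀·b/(a+b) = 826.0·519/1310 = 327.2 N·m; T_B = 498.8 N·m.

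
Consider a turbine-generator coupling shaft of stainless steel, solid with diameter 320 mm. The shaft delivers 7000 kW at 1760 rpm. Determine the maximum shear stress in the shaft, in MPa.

5.90 MPa

ω = 2π·1760/60 = 184.3 rad/s, so T = P/ω = 7000×10³ / 184.3 = 37980 N·m.
J = πd⁴/32 = π(0.320)⁴/32 = 1.029×10^-3 m⁴.
τ_max = T·r/J = 37980 × 0.160 / 1.029×10^-3 = 5.903×10^6 Pa.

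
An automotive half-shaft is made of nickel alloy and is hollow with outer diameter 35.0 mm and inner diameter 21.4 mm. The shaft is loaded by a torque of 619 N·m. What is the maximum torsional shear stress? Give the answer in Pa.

J = π(d_o⁴ − d_i⁴)/32 = π(0.0350⁴ − 0.0214⁴)/32 = 1.267×10^-7 m⁴.
τ_max = T·r/J = 619.0 × 0.0175 / 1.267×10^-7 = 8.547×10^7 Pa.

8.55e7 Pa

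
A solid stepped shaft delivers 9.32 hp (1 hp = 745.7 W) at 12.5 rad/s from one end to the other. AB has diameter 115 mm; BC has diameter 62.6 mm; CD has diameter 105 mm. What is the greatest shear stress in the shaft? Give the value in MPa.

11.5 MPa

ω = 12.5 rad/s, so T = P/ω = 9.32×745.7 / 12.50 = 556.0 N·m.
Under the same torque, τ_max = 16T/(πd³) is largest where d is smallest — segment BC (d = 62.6 mm).
τ_max = 16·556.0/(π·(0.0626)³) = 1.154×10^7 Pa.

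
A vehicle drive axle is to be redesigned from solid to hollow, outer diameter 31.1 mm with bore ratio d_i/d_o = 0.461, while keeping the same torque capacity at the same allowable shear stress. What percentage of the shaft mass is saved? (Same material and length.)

Equal τ_max and T ⇒ the solid shaft needs d_s³ = d_o³(1−k⁴), so d_s = 31.1·(1−0.461⁴)^(1/3) = 30.62 mm.
Area ratio A_h/A_s = d_o²(1−k²)/d_s² = (1−k²)/(1−k⁴)^(2/3) = 0.8121.
Mass saving = 1 − 0.8121 = 18.8 %.

18.8 %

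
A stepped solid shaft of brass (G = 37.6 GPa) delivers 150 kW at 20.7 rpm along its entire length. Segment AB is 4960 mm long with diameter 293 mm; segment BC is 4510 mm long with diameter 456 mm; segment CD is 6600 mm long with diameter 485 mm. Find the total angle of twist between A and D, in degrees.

0.963°

ω = 2π·20.7/60 = 2.168 rad/s, so T = P/ω = 150×10³ / 2.168 = 69200 N·m.
J_AB = π(0.293)⁴/32 = 7.24×10^-4 m⁴; J_BC = π(0.456)⁴/32 = 4.24×10^-3 m⁴; J_CD = π(0.485)⁴/32 = 5.43×10^-3 m⁴.
θ = (T/G)·Σ L_i/J_i = (69200/37.6×10⁹)·(4.96/7.24×10^-4 + 4.51/4.24×10^-3 + 6.60/5.43×10^-3) = 0.01681 rad.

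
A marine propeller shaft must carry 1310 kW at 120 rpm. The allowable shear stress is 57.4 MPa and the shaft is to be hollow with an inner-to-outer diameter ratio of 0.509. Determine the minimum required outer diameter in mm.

215 mm

ω = 2π·120/60 = 12.57 rad/s, so T = P/ω = 1310×10³ / 12.57 = 104200 N·m.
For a hollow shaft with d_i/d_o = 0.509: τ_max = 16T/(π d_o³ (1−k⁴)), so d_o = [16T/(π τ_allow (1−k⁴))]^(1/3) = [16·104200/(π·5.74×10^7·0.9329)]^(1/3) = 0.2148 m.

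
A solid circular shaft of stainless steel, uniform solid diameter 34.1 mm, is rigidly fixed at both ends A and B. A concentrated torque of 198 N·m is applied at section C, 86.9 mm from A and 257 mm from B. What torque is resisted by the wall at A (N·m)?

With uniform GJ and both ends fixed, compatibility θ_AC = θ_CB gives T_A·a = T_B·b, together with T_A + T_B = T₀.
T_A = T₀·b/(a+b) = 198.0·257/343.9 = 148.0 N·m; T_B = 50.03 N·m.

148 N·m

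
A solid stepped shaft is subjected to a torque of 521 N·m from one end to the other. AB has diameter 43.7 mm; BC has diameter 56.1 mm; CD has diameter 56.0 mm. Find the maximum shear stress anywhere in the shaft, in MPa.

31.8 MPa

Under the same torque, τ_max = 16T/(πd³) is largest where d is smallest — segment AB (d = 43.7 mm).
τ_max = 16·521.0/(π·(0.0437)³) = 3.180×10^7 Pa.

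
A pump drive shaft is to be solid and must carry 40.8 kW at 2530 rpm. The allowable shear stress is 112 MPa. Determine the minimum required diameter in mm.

ω = 2π·2530/60 = 264.9 rad/s, so T = P/ω = 40.8×10³ / 264.9 = 154.0 N·m.
For a solid shaft τ_max = 16T/(πd³), so d = (16T/(π τ_allow))^(1/3) = (16·154.0/(π·1.12×10^8))^(1/3) = 0.01913 m.

19.1 mm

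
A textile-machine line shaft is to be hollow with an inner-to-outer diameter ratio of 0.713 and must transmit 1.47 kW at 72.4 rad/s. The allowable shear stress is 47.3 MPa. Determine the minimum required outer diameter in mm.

14.3 mm

ω = 72.4 rad/s, so T = P/ω = 1.47×10³ / 72.40 = 20.30 N·m.
For a hollow shaft with d_i/d_o = 0.713: τ_max = 16T/(π d_o³ (1−k⁴)), so d_o = [16T/(π τ_allow (1−k⁴))]^(1/3) = [16·20.30/(π·4.73×10^7·0.7416)]^(1/3) = 0.01434 m.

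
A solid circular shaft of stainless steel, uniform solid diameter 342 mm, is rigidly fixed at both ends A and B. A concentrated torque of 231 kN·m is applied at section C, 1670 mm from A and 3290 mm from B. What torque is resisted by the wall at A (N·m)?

With uniform GJ and both ends fixed, compatibility θ_AC = θ_CB gives T_A·a = T_B·b, together with T_A + T_B = T₀.
T_A = T₀·b/(a+b) = 231000·3290/4960 = 153200 N·m; T_B = 77780 N·m.

153000 N·m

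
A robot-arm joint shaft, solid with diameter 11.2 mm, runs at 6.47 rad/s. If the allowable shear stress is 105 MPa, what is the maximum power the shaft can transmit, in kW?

0.187 kW

J = πd⁴/32 = π(0.0112)⁴/32 = 1.545×10^-9 m⁴.
T_max = τ_allow·J/r = 1.05×10^8 × 1.545×10^-9 / 0.00560 = 28.96 N·m.
ω = 6.47 rad/s, so P_max = T_max·ω = 187.4 W.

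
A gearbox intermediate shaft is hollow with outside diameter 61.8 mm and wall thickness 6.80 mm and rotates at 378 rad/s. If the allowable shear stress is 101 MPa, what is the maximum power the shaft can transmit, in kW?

J = π(d_o⁴ − d_i⁴)/32 = π(0.0618⁴ − 0.0482⁴)/32 = 9.021×10^-7 m⁴.
T_max = τ_allow·J/r = 1.01×10^8 × 9.021×10^-7 / 0.0309 = 2949 N·m.
ω = 378 rad/s, so P_max = T_max·ω = 1.115×10^6 W.

1110 kW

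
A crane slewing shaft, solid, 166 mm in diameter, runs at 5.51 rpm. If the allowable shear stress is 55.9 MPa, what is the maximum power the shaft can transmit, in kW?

29.0 kW

J = πd⁴/32 = π(0.166)⁴/32 = 7.455×10^-5 m⁴.
T_max = τ_allow·J/r = 5.59×10^7 × 7.455×10^-5 / 0.0830 = 50210 N·m.
ω = 2π·5.51/60 = 0.5770 rad/s, so P_max = T_max·ω = 2.897×10^4 W.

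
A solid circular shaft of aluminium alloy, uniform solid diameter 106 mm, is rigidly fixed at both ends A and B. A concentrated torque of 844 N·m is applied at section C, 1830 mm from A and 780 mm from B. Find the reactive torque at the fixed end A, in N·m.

252 N·m

With uniform GJ and both ends fixed, compatibility θ_AC = θ_CB gives T_A·a = T_B·b, together with T_A + T_B = T₀.
T_A = T₀·b/(a+b) = 844.0·780/2610 = 252.2 N·m; T_B = 591.8 N·m.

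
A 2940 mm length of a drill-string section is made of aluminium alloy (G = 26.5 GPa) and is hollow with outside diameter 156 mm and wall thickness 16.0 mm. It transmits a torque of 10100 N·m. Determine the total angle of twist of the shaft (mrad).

32.1 mrad

J = π(d_o⁴ − d_i⁴)/32 = π(0.156⁴ − 0.124⁴)/32 = 3.493×10^-5 m⁴.
θ = T·L/(G·J) = 10100 × 2.94 / (26.5×10⁹ × 3.493×10^-5) = 0.03208 rad.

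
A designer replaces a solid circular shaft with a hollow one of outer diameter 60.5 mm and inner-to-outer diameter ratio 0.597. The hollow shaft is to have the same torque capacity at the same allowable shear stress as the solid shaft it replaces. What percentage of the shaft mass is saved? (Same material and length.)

Equal τ_max and T ⇒ the solid shaft needs d_s³ = d_o³(1−k⁴), so d_s = 60.5·(1−0.597⁴)^(1/3) = 57.82 mm.
Area ratio A_h/A_s = d_o²(1−k²)/d_s² = (1−k²)/(1−k⁴)^(2/3) = 0.7046.
Mass saving = 1 − 0.7046 = 29.5 %.

29.5 %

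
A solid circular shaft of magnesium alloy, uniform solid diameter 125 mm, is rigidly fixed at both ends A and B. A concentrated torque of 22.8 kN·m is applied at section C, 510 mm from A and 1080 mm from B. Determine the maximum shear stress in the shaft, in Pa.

With uniform GJ and both ends fixed, compatibility θ_AC = θ_CB gives T_A·a = T_B·b, together with T_A + T_B = T₀.
T_A = T₀·b/(a+b) = 22800·1080/1590 = 15490 N·m; T_B = 7313 N·m.
τ in each portion: τ_AC = 4.04×10^7 Pa, τ_CB = 1.91×10^7 Pa; maximum is in AC.
τ_max = T_AC·r/J = 15490·0.0625/2.40×10^-5 = 4.038×10^7 Pa.

4.04e7 Pa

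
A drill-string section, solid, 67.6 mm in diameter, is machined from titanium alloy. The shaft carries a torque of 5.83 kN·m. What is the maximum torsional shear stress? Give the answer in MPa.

J = πd⁴/32 = π(0.0676)⁴/32 = 2.050×10^-6 m⁴.
τ_max = T·r/J = 5830 × 0.0338 / 2.050×10^-6 = 9.612×10^7 Pa.

96.1 MPa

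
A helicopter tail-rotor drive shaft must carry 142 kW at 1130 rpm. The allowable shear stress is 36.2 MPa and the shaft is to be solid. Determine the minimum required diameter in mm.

55.3 mm

ω = 2π·1130/60 = 118.3 rad/s, so T = P/ω = 142×10³ / 118.3 = 1200 N·m.
For a solid shaft τ_max = 16T/(πd³), so d = (16T/(π τ_allow))^(1/3) = (16·1200/(π·3.62×10^7))^(1/3) = 0.05527 m.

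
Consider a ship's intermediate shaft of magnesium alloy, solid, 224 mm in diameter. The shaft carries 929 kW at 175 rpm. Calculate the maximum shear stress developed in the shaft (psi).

3330 psi

ω = 2π·175/60 = 18.33 rad/s, so T = P/ω = 929×10³ / 18.33 = 50690 N·m.
J = πd⁴/32 = π(0.224)⁴/32 = 2.472×10^-4 m⁴.
τ_max = T·r/J = 50690 × 0.112 / 2.472×10^-4 = 2.297×10^7 Pa.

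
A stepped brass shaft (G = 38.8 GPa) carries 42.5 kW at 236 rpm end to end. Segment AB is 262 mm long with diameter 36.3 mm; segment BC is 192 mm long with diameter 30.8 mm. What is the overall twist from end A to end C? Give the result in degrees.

ω = 2π·236/60 = 24.71 rad/s, so T = P/ω = 42.5×10³ / 24.71 = 1720 N·m.
J_AB = π(0.0363)⁴/32 = 1.70×10^-7 m⁴; J_BC = π(0.0308)⁴/32 = 8.83×10^-8 m⁴.
θ = (T/G)·Σ L_i/J_i = (1720/38.8×10⁹)·(0.262/1.70×10^-7 + 0.192/8.83×10^-8) = 0.1644 rad.

9.42°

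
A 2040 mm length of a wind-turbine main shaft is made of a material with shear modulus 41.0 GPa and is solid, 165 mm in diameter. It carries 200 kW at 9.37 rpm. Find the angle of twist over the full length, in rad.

ω = 2π·9.37/60 = 0.9812 rad/s, so T = P/ω = 200×10³ / 0.9812 = 203800 N·m.
J = πd⁴/32 = π(0.165)⁴/32 = 7.277×10^-5 m⁴.
θ = T·L/(G·J) = 203800 × 2.04 / (41.0×10⁹ × 7.277×10^-5) = 0.1394 rad.

0.139 rad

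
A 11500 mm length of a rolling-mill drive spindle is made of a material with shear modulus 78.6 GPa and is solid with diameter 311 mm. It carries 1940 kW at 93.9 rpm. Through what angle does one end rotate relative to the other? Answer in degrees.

1.80°

ω = 2π·93.9/60 = 9.833 rad/s, so T = P/ω = 1940×10³ / 9.833 = 197300 N·m.
J = πd⁴/32 = π(0.311)⁴/32 = 9.184×10^-4 m⁴.
θ = T·L/(G·J) = 197300 × 11.5 / (78.6×10⁹ × 9.184×10^-4) = 0.03143 rad.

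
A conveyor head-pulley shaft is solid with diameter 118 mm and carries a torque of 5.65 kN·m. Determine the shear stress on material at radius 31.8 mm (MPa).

J = πd⁴/32 = π(0.118)⁴/32 = 1.903×10^-5 m⁴.
Shear stress varies linearly with radius: τ = T·r/J = 5650 × 0.0318 / 1.903×10^-5 = 9.439×10^6 Pa.

9.44 MPa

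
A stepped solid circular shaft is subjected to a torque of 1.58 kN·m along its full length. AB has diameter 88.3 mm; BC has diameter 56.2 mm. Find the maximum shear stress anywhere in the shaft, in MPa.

45.3 MPa

Under the same torque, τ_max = 16T/(πd³) is largest where d is smallest — segment BC (d = 56.2 mm).
τ_max = 16·1580/(π·(0.0562)³) = 4.533×10^7 Pa.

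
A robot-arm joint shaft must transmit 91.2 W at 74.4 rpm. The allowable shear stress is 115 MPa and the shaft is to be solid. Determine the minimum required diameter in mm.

ω = 2π·74.4/60 = 7.791 rad/s, so T = P/ω = 91.2 / 7.791 = 11.71 N·m.
For a solid shaft τ_max = 16T/(πd³), so d = (16T/(π τ_allow))^(1/3) = (16·11.71/(π·1.15×10^8))^(1/3) = 0.008033 m.

8.03 mm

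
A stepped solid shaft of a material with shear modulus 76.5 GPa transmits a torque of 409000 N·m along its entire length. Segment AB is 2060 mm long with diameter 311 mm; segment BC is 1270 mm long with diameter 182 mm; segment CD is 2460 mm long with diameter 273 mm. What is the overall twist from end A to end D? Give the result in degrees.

5.68°

J_AB = π(0.311)⁴/32 = 9.18×10^-4 m⁴; J_BC = π(0.182)⁴/32 = 1.08×10^-4 m⁴; J_CD = π(0.273)⁴/32 = 5.45×10^-4 m⁴.
θ = (T/G)·Σ L_i/J_i = (409000/76.5×10⁹)·(2.06/9.18×10^-4 + 1.27/1.08×10^-4 + 2.46/5.45×10^-4) = 0.09914 rad.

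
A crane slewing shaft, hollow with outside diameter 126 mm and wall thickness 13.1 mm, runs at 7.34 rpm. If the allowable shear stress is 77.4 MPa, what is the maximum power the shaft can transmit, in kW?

14.2 kW

J = π(d_o⁴ − d_i⁴)/32 = π(0.126⁴ − 0.0998⁴)/32 = 1.501×10^-5 m⁴.
T_max = τ_allow·J/r = 7.74×10^7 × 1.501×10^-5 / 0.0630 = 18440 N·m.
ω = 2π·7.34/60 = 0.7686 rad/s, so P_max = T_max·ω = 1.417×10^4 W.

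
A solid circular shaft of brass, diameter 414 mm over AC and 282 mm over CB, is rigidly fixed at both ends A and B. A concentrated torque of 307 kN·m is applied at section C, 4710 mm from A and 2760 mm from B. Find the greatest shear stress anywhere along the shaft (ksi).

2.72 ksi

Compatibility: T_A·a/J_AC = T_B·b/J_CB with T_A + T_B = T₀.
J_AC = 2.88×10^-3 m⁴, J_CB = 6.21×10^-4 m⁴, so T_A = T₀·(J_AC/a)/((J_AC/a)+(J_CB/b)) = 224500 N·m, T_B = 82480 N·m.
τ in each portion: τ_AC = 1.61×10^7 Pa, τ_CB = 1.87×10^7 Pa; maximum is in CB.
τ_max = T_CB·r/J = 82480·0.141/6.21×10^-4 = 1.873×10^7 Pa.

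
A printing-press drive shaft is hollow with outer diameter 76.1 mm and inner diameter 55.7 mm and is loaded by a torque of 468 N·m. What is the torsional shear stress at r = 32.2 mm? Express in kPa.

J = π(d_o⁴ − d_i⁴)/32 = π(0.0761⁴ − 0.0557⁴)/32 = 2.348×10^-6 m⁴.
Shear stress varies linearly with radius: τ = T·r/J = 468.0 × 0.0322 / 2.348×10^-6 = 6.419×10^6 Pa.

6420 kPa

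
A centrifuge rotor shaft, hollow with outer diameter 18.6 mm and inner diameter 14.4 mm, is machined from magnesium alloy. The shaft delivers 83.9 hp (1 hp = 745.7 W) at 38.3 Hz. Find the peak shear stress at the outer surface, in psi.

46600 psi

ω = 2π·38.3 = 240.6 rad/s, so T = P/ω = 83.9×745.7 / 240.6 = 260.0 N·m.
J = π(d_o⁴ − d_i⁴)/32 = π(0.0186⁴ − 0.0144⁴)/32 = 7.529×10^-9 m⁴.
τ_max = T·r/J = 260.0 × 0.00930 / 7.529×10^-9 = 3.211×10^8 Pa.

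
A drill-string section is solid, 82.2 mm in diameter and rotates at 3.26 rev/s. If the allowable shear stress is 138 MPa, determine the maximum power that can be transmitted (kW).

J = πd⁴/32 = π(0.0822)⁴/32 = 4.482×10^-6 m⁴.
T_max = τ_allow·J/r = 1.38×10^8 × 4.482×10^-6 / 0.0411 = 15050 N·m.
ω = 2π·3.26 = 20.48 rad/s, so P_max = T_max·ω = 3.083×10^5 W.

308 kW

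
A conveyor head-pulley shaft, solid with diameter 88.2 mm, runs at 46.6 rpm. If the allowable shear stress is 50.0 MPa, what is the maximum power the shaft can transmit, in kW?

32.9 kW

J = πd⁴/32 = π(0.0882)⁴/32 = 5.941×10^-6 m⁴.
T_max = τ_allow·J/r = 5.00×10^7 × 5.941×10^-6 / 0.0441 = 6736 N·m.
ω = 2π·46.6/60 = 4.880 rad/s, so P_max = T_max·ω = 3.287×10^4 W.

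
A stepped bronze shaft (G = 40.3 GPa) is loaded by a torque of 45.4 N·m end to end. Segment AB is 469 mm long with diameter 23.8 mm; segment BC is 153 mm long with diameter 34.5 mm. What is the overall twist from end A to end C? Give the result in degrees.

1.03°

J_AB = π(0.0238)⁴/32 = 3.15×10^-8 m⁴; J_BC = π(0.0345)⁴/32 = 1.39×10^-7 m⁴.
θ = (T/G)·Σ L_i/J_i = (45.40/40.3×10⁹)·(0.469/3.15×10^-8 + 0.153/1.39×10^-7) = 0.01801 rad.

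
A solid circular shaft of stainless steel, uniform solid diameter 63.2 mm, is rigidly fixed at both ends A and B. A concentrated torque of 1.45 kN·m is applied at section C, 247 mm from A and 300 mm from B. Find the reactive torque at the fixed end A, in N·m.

With uniform GJ and both ends fixed, compatibility θ_AC = θ_CB gives T_A·a = T_B·b, together with T_A + T_B = T₀.
T_A = T₀·b/(a+b) = 1450·300/547.0 = 795.2 N·m; T_B = 654.8 N·m.

795 N·m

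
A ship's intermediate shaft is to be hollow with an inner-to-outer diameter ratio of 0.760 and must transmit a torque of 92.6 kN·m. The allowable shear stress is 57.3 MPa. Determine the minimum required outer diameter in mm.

For a hollow shaft with d_i/d_o = 0.760: τ_max = 16T/(π d_o³ (1−k⁴)), so d_o = [16T/(π τ_allow (1−k⁴))]^(1/3) = [16·92600/(π·5.73×10^7·0.6664)]^(1/3) = 0.2312 m.

231 mm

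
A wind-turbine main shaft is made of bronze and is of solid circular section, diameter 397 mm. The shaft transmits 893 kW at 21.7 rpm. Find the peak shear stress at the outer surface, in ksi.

ω = 2π·21.7/60 = 2.272 rad/s, so T = P/ω = 893×10³ / 2.272 = 393000 N·m.
J = πd⁴/32 = π(0.397)⁴/32 = 2.439×10^-3 m⁴.
τ_max = T·r/J = 393000 × 0.199 / 2.439×10^-3 = 3.199×10^7 Pa.

4.64 ksi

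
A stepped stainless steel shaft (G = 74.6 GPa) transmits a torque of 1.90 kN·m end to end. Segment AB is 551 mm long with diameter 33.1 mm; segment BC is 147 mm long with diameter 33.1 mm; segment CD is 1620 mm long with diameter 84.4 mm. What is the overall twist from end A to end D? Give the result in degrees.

9.12°

J_AB = π(0.0331)⁴/32 = 1.18×10^-7 m⁴; J_BC = π(0.0331)⁴/32 = 1.18×10^-7 m⁴; J_CD = π(0.0844)⁴/32 = 4.98×10^-6 m⁴.
θ = (T/G)·Σ L_i/J_i = (1900/74.6×10⁹)·(0.551/1.18×10^-7 + 0.147/1.18×10^-7 + 1.62/4.98×10^-6) = 0.1591 rad.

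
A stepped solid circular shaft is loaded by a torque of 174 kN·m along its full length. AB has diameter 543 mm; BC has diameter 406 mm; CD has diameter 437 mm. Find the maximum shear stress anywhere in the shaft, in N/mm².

13.2 N/mm²

Under the same torque, τ_max = 16T/(πd³) is largest where d is smallest — segment BC (d = 406 mm).
τ_max = 16·174000/(π·(0.406)³) = 1.324×10^7 Pa.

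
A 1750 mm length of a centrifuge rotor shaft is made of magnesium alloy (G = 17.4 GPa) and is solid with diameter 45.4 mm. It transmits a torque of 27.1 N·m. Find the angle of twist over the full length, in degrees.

J = πd⁴/32 = π(0.0454)⁴/32 = 4.171×10^-7 m⁴.
θ = T·L/(G·J) = 27.10 × 1.75 / (17.4×10⁹ × 4.171×10^-7) = 6.535×10^-3 rad.

0.374°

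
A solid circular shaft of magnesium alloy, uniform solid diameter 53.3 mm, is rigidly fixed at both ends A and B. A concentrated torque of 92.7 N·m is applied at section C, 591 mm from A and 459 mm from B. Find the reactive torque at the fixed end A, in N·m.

With uniform GJ and both ends fixed, compatibility θ_AC = θ_CB gives T_A·a = T_B·b, together with T_A + T_B = T₀.
T_A = T₀·b/(a+b) = 92.70·459/1050 = 40.52 N·m; T_B = 52.18 N·m.

40.5 N·m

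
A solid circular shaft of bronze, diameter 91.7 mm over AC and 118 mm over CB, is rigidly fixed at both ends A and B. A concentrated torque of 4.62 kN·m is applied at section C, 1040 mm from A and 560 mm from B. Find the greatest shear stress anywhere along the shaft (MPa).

Compatibility: T_A·a/J_AC = T_B·b/J_CB with T_A + T_B = T₀.
J_AC = 6.94×10^-6 m⁴, J_CB = 1.90×10^-5 m⁴, so T_A = T₀·(J_AC/a)/((J_AC/a)+(J_CB/b)) = 758.4 N·m, T_B = 3862 N·m.
τ in each portion: τ_AC = 5.01×10^6 Pa, τ_CB = 1.20×10^7 Pa; maximum is in CB.
τ_max = T_CB·r/J = 3862·0.0590/1.90×10^-5 = 1.197×10^7 Pa.

12.0 MPa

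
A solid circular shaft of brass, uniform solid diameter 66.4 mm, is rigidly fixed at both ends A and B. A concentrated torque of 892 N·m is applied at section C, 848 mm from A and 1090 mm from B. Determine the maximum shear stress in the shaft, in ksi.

1.27 ksi

With uniform GJ and both ends fixed, compatibility θ_AC = θ_CB gives T_A·a = T_B·b, together with T_A + T_B = T₀.
T_A = T₀·b/(a+b) = 892.0·1090/1938 = 501.7 N·m; T_B = 390.3 N·m.
τ in each portion: τ_AC = 8.73×10^6 Pa, τ_CB = 6.79×10^6 Pa; maximum is in AC.
τ_max = T_AC·r/J = 501.7·0.0332/1.91×10^-6 = 8.728×10^6 Pa.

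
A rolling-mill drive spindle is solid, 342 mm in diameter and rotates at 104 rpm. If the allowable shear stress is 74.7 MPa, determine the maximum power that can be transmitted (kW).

6390 kW

J = πd⁴/32 = π(0.342)⁴/32 = 1.343×10^-3 m⁴.
T_max = τ_allow·J/r = 7.47×10^7 × 1.343×10^-3 / 0.171 = 586700 N·m.
ω = 2π·104/60 = 10.89 rad/s, so P_max = T_max·ω = 6.390×10^6 W.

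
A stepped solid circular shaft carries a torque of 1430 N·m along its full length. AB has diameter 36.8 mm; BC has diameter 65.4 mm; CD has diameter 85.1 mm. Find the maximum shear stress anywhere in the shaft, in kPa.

Under the same torque, τ_max = 16T/(πd³) is largest where d is smallest — segment AB (d = 36.8 mm).
τ_max = 16·1430/(π·(0.0368)³) = 1.461×10^8 Pa.

146000 kPa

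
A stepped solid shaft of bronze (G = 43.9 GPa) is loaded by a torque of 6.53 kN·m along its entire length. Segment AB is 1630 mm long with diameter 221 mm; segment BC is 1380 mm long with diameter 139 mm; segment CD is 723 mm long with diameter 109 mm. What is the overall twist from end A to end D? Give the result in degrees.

J_AB = π(0.221)⁴/32 = 2.34×10^-4 m⁴; J_BC = π(0.139)⁴/32 = 3.66×10^-5 m⁴; J_CD = π(0.109)⁴/32 = 1.39×10^-5 m⁴.
θ = (T/G)·Σ L_i/J_i = (6530/43.9×10⁹)·(1.63/2.34×10^-4 + 1.38/3.66×10^-5 + 0.723/1.39×10^-5) = 0.01440 rad.

0.825°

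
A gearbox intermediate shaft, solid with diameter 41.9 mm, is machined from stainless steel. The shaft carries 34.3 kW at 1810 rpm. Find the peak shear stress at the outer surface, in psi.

1820 psi

ω = 2π·1810/60 = 189.5 rad/s, so T = P/ω = 34.3×10³ / 189.5 = 181.0 N·m.
J = πd⁴/32 = π(0.0419)⁴/32 = 3.026×10^-7 m⁴.
τ_max = T·r/J = 181.0 × 0.0209 / 3.026×10^-7 = 1.253×10^7 Pa.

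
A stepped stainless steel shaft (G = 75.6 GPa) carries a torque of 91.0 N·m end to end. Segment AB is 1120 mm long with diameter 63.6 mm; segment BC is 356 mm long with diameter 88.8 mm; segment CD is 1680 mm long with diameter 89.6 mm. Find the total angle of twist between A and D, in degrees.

J_AB = π(0.0636)⁴/32 = 1.61×10^-6 m⁴; J_BC = π(0.0888)⁴/32 = 6.10×10^-6 m⁴; J_CD = π(0.0896)⁴/32 = 6.33×10^-6 m⁴.
θ = (T/G)·Σ L_i/J_i = (91.00/75.6×10⁹)·(1.12/1.61×10^-6 + 0.356/6.10×10^-6 + 1.68/6.33×10^-6) = 1.229×10^-3 rad.

0.0704°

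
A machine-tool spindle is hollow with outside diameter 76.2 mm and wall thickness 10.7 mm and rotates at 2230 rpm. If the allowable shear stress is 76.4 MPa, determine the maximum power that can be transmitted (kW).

1140 kW

J = π(d_o⁴ − d_i⁴)/32 = π(0.0762⁴ − 0.0548⁴)/32 = 2.425×10^-6 m⁴.
T_max = τ_allow·J/r = 7.64×10^7 × 2.425×10^-6 / 0.0381 = 4862 N·m.
ω = 2π·2230/60 = 233.5 rad/s, so P_max = T_max·ω = 1.135×10^6 W.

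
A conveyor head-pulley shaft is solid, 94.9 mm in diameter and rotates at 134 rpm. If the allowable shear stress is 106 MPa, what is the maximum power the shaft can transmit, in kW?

J = πd⁴/32 = π(0.0949)⁴/32 = 7.963×10^-6 m⁴.
T_max = τ_allow·J/r = 1.06×10^8 × 7.963×10^-6 / 0.0475 = 17790 N·m.
ω = 2π·134/60 = 14.03 rad/s, so P_max = T_max·ω = 2.496×10^5 W.

250 kW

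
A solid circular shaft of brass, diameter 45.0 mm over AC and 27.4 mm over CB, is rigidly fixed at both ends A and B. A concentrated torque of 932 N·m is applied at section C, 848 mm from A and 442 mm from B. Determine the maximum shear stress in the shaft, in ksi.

Compatibility: T_A·a/J_AC = T_B·b/J_CB with T_A + T_B = T₀.
J_AC = 4.03×10^-7 m⁴, J_CB = 5.53×10^-8 m⁴, so T_A = T₀·(J_AC/a)/((J_AC/a)+(J_CB/b)) = 737.5 N·m, T_B = 194.5 N·m.
τ in each portion: τ_AC = 4.12×10^7 Pa, τ_CB = 4.82×10^7 Pa; maximum is in CB.
τ_max = T_CB·r/J = 194.5·0.0137/5.53×10^-8 = 4.815×10^7 Pa.

6.98 ksi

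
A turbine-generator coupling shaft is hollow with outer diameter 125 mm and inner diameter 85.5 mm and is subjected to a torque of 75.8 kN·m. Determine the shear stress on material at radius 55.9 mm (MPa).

226 MPa

J = π(d_o⁴ − d_i⁴)/32 = π(0.125⁴ − 0.0855⁴)/32 = 1.872×10^-5 m⁴.
Shear stress varies linearly with radius: τ = T·r/J = 75800 × 0.0559 / 1.872×10^-5 = 2.263×10^8 Pa.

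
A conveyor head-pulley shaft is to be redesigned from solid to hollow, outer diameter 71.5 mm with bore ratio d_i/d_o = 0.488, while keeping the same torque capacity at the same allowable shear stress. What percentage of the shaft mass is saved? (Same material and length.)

Equal τ_max and T ⇒ the solid shaft needs d_s³ = d_o³(1−k⁴), so d_s = 71.5·(1−0.488⁴)^(1/3) = 70.12 mm.
Area ratio A_h/A_s = d_o²(1−k²)/d_s² = (1−k²)/(1−k⁴)^(2/3) = 0.7921.
Mass saving = 1 − 0.7921 = 20.8 %.

20.8 %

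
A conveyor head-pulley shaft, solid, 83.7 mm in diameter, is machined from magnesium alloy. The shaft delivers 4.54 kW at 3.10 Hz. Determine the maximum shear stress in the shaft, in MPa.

2.02 MPa

ω = 2π·3.10 = 19.48 rad/s, so T = P/ω = 4.54×10³ / 19.48 = 233.1 N·m.
J = πd⁴/32 = π(0.0837)⁴/32 = 4.818×10^-6 m⁴.
τ_max = T·r/J = 233.1 × 0.0418 / 4.818×10^-6 = 2.024×10^6 Pa.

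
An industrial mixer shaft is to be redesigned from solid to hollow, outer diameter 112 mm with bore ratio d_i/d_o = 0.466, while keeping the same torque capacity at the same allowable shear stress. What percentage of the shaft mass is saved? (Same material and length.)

19.2 %

Equal τ_max and T ⇒ the solid shaft needs d_s³ = d_o³(1−k⁴), so d_s = 112·(1−0.466⁴)^(1/3) = 110.2 mm.
Area ratio A_h/A_s = d_o²(1−k²)/d_s² = (1−k²)/(1−k⁴)^(2/3) = 0.8085.
Mass saving = 1 − 0.8085 = 19.2 %.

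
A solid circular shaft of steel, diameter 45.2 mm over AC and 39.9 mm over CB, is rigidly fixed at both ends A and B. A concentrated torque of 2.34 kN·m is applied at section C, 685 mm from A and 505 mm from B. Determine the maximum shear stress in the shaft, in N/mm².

84.7 N/mm²

Compatibility: T_A·a/J_AC = T_B·b/J_CB with T_A + T_B = T₀.
J_AC = 4.10×10^-7 m⁴, J_CB = 2.49×10^-7 m⁴, so T_A = T₀·(J_AC/a)/((J_AC/a)+(J_CB/b)) = 1283 N·m, T_B = 1057 N·m.
τ in each portion: τ_AC = 7.08×10^7 Pa, τ_CB = 8.47×10^7 Pa; maximum is in CB.
τ_max = T_CB·r/J = 1057·0.0199/2.49×10^-7 = 8.474×10^7 Pa.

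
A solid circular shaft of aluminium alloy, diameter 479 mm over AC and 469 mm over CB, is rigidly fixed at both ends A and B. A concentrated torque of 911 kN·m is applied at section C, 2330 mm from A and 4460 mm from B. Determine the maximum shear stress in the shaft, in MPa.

28.5 MPa

Compatibility: T_A·a/J_AC = T_B·b/J_CB with T_A + T_B = T₀.
J_AC = 5.17×10^-3 m⁴, J_CB = 4.75×10^-3 m⁴, so T_A = T₀·(J_AC/a)/((J_AC/a)+(J_CB/b)) = 615500 N·m, T_B = 295500 N·m.
τ in each portion: τ_AC = 2.85×10^7 Pa, τ_CB = 1.46×10^7 Pa; maximum is in AC.
τ_max = T_AC·r/J = 615500·0.239/5.17×10^-3 = 2.852×10^7 Pa.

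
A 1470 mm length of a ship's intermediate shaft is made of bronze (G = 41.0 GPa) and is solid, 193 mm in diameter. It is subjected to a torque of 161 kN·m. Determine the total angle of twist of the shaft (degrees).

2.43°

J = πd⁴/32 = π(0.193)⁴/32 = 1.362×10^-4 m⁴.
θ = T·L/(G·J) = 161000 × 1.47 / (41.0×10⁹ × 1.362×10^-4) = 0.04238 rad.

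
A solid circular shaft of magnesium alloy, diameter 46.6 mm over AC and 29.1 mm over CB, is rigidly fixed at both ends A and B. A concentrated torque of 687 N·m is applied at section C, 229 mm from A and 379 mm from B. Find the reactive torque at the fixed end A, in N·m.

629 N·m

Compatibility: T_A·a/J_AC = T_B·b/J_CB with T_A + T_B = T₀.
J_AC = 4.63×10^-7 m⁴, J_CB = 7.04×10^-8 m⁴, so T_A = T₀·(J_AC/a)/((J_AC/a)+(J_CB/b)) = 629.2 N·m, T_B = 57.81 N·m.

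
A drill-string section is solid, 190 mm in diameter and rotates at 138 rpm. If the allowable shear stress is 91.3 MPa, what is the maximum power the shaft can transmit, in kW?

J = πd⁴/32 = π(0.190)⁴/32 = 1.279×10^-4 m⁴.
T_max = τ_allow·J/r = 9.13×10^7 × 1.279×10^-4 / 0.0950 = 123000 N·m.
ω = 2π·138/60 = 14.45 rad/s, so P_max = T_max·ω = 1.777×10^6 W.

1780 kW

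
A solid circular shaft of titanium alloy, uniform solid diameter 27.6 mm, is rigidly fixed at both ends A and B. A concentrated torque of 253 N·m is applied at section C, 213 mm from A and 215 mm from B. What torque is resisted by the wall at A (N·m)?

With uniform GJ and both ends fixed, compatibility θ_AC = θ_CB gives T_A·a = T_B·b, together with T_A + T_B = T₀.
T_A = T₀·b/(a+b) = 253.0·215/428.0 = 127.1 N·m; T_B = 125.9 N·m.

127 N·m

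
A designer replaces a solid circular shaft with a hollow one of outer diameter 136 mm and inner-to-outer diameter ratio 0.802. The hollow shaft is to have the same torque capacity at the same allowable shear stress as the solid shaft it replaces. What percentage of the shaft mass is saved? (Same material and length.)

49.1 %

Equal τ_max and T ⇒ the solid shaft needs d_s³ = d_o³(1−k⁴), so d_s = 136·(1−0.802⁴)^(1/3) = 113.8 mm.
Area ratio A_h/A_s = d_o²(1−k²)/d_s² = (1−k²)/(1−k⁴)^(2/3) = 0.5093.
Mass saving = 1 − 0.5093 = 49.1 %.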